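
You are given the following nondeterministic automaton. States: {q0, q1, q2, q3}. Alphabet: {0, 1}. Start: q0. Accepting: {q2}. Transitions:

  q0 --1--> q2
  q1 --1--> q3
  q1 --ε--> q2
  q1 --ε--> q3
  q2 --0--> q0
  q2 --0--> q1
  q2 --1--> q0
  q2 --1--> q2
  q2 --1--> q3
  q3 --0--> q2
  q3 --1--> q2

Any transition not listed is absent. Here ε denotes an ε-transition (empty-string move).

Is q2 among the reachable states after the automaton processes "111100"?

Start in {q0}.
Read '1': {q0} → {q2}.
Read '1': {q2} → {q0, q2, q3}.
Read '1': {q0, q2, q3} → {q0, q2, q3}.
Read '1': {q0, q2, q3} → {q0, q2, q3}.
Read '0': {q0, q2, q3} → {q0, q1, q2, q3}.
Read '0': {q0, q1, q2, q3} → {q0, q1, q2, q3}.
State q2 is in {q0, q1, q2, q3}.

Yes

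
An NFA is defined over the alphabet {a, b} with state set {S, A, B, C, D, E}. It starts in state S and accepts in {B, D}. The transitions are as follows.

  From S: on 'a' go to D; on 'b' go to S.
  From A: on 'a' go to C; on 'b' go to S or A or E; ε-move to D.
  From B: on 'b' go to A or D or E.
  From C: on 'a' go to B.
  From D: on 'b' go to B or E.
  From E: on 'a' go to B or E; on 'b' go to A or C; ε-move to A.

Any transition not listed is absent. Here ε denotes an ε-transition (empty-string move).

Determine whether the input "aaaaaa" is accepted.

Start in {S}.
Read 'a': S→{D}; now {D}.
Read 'a': D→∅; now ∅.
The set is empty and remains empty for the remaining 4 symbols.
The final set ∅ contains no accepting state.

No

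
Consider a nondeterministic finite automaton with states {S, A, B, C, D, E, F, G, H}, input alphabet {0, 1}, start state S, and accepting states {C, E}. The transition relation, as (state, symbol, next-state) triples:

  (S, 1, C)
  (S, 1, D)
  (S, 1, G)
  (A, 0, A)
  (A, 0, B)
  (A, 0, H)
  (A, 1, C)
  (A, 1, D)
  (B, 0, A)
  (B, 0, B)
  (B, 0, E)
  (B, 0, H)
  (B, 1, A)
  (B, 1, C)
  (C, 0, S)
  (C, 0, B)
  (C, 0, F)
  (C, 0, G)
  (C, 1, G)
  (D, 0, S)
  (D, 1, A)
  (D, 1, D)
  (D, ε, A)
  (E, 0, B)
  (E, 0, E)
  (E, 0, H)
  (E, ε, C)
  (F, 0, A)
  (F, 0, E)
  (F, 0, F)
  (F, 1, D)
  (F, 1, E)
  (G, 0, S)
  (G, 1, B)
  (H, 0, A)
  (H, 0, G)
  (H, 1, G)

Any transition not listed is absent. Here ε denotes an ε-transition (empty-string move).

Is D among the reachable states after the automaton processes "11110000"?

Start in {S}.
Read '1': {S} → {A, C, D, G}.
Read '1': {A, C, D, G} → {A, B, C, D, G}.
Read '1': {A, B, C, D, G} → {A, B, C, D, G}.
Read '1': {A, B, C, D, G} → {A, B, C, D, G}.
Read '0': {A, B, C, D, G} → {S, A, B, C, E, F, G, H}.
Read '0': {S, A, B, C, E, F, G, H} → {S, A, B, C, E, F, G, H}.
Read '0': {S, A, B, C, E, F, G, H} → {S, A, B, C, E, F, G, H}.
Read '0': {S, A, B, C, E, F, G, H} → {S, A, B, C, E, F, G, H}.
State D is not in {S, A, B, C, E, F, G, H}.

No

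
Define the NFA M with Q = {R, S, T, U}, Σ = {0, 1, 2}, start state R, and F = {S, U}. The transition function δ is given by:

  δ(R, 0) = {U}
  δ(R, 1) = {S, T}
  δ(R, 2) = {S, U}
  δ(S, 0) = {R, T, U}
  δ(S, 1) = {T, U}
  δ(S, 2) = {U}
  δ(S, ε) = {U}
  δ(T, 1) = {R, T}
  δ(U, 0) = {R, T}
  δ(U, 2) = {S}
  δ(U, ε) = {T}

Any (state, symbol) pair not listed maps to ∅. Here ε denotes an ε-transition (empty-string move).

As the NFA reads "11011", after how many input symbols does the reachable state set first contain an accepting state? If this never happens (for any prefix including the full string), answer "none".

1

Start in {R}.
Read '1': R→{S, T}; union {S, T}; ε-closure = {S, T, U}.
None of the earlier sets intersect F, but {S, T, U} does.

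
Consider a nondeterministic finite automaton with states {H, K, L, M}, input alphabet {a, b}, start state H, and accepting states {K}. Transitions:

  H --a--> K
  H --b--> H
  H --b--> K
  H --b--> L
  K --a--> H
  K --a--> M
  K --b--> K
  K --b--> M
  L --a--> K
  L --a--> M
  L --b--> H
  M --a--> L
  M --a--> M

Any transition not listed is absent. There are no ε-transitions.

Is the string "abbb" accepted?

Yes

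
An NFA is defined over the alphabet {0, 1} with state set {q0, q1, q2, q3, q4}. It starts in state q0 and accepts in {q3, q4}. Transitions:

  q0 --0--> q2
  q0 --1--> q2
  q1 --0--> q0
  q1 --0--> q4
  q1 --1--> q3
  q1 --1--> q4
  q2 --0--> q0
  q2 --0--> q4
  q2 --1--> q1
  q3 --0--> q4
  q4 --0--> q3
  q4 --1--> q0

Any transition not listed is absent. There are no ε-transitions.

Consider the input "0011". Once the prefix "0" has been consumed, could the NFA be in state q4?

No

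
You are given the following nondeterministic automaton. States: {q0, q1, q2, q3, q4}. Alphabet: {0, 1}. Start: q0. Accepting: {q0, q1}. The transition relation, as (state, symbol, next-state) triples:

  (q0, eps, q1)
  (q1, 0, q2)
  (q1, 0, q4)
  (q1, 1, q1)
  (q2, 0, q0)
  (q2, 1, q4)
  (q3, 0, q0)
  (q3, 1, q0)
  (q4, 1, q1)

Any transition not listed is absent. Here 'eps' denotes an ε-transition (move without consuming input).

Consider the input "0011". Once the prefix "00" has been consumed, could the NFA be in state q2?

No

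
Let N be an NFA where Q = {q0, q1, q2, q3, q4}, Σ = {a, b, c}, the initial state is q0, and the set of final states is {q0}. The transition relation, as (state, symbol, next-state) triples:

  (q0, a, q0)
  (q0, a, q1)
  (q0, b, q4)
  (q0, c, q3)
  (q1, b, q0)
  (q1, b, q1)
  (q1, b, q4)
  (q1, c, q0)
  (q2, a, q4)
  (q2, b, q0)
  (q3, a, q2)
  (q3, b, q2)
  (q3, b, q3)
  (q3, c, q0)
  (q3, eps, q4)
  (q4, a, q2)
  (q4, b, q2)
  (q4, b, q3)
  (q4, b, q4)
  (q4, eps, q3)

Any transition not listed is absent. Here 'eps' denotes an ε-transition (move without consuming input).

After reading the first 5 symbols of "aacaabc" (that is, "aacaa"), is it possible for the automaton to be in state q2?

Start in {q0}.
Read 'a': {q0} → {q0, q1}.
Read 'a': {q0, q1} → {q0, q1}.
Read 'c': {q0, q1} → {q0, q3, q4}.
Read 'a': {q0, q3, q4} → {q0, q1, q2}.
Read 'a': {q0, q1, q2} → {q0, q1, q3, q4}.
State q2 is not in {q0, q1, q3, q4}.

No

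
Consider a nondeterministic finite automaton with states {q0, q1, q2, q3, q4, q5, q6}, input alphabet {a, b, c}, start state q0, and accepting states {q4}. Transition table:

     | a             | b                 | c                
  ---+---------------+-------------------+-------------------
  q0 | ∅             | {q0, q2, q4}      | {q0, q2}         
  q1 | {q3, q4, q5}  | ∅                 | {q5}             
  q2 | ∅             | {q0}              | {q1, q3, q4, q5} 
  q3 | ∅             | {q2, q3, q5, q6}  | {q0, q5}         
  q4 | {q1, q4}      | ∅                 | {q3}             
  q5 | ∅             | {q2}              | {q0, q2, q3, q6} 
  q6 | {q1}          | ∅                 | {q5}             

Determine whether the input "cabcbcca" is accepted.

No

Start in {q0}.
Read 'c': q0→{q0, q2}; now {q0, q2}.
Read 'a': q0→∅, q2→∅; now ∅.
The set is empty and remains empty for the remaining 6 symbols.
The final set ∅ contains no accepting state.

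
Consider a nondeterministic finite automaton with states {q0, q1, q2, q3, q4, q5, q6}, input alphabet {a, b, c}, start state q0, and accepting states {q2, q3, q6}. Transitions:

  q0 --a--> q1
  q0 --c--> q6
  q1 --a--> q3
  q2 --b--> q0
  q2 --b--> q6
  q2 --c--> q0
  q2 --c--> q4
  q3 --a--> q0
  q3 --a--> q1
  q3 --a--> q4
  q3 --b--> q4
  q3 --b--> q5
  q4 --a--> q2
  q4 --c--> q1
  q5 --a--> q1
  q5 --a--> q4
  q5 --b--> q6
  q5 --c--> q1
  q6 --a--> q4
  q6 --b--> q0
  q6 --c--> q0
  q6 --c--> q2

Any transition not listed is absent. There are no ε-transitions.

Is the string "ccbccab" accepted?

Yes

Start in {q0}.
Read 'c': q0→{q6}; now {q6}.
Read 'c': q6→{q0, q2}; now {q0, q2}.
Read 'b': q0→∅, q2→{q0, q6}; now {q0, q6}.
Read 'c': q0→{q6}, q6→{q0, q2}; now {q0, q2, q6}.
Read 'c': q0→{q6}, q2→{q0, q4}, q6→{q0, q2}; now {q0, q2, q4, q6}.
Read 'a': q0→{q1}, q2→∅, q4→{q2}, q6→{q4}; now {q1, q2, q4}.
Read 'b': q1→∅, q2→{q0, q6}, q4→∅; now {q0, q6}.
The final set {q0, q6} contains the accepting state q6.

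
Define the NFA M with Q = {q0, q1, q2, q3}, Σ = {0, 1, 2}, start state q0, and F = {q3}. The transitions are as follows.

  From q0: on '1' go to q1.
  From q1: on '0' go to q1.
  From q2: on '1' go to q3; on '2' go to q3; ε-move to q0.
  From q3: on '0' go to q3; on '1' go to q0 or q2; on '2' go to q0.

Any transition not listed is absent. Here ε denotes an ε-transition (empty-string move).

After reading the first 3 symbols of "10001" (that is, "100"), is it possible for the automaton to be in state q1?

Start in {q0}.
Read '1': q0→{q1}; now {q1}.
Read '0': q1→{q1}; now {q1}.
Read '0': q1→{q1}; now {q1}.
State q1 is in {q1}.

Yes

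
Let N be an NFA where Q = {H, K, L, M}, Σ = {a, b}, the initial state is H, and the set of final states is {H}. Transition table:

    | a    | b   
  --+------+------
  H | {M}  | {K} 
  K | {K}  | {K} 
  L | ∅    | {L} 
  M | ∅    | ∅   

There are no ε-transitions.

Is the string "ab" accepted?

Start in {H}.
Read 'a': {H} → {M}.
Read 'b': {M} → ∅.
The final set ∅ contains no accepting state.

No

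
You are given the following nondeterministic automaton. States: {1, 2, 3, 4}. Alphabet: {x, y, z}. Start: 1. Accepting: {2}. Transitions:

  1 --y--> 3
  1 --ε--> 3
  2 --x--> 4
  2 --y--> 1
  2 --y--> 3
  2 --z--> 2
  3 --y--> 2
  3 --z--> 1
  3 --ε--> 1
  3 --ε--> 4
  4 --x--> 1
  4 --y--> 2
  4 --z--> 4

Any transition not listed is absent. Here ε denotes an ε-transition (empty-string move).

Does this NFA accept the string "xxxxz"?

Start: ε-closure({1}) = {1, 3, 4}.
Read 'x': 1→∅, 3→∅, 4→{1}; union {1}; ε-closure = {1, 3, 4}.
Read 'x': 1→∅, 3→∅, 4→{1}; union {1}; ε-closure = {1, 3, 4}.
Read 'x': 1→∅, 3→∅, 4→{1}; union {1}; ε-closure = {1, 3, 4}.
Read 'x': 1→∅, 3→∅, 4→{1}; union {1}; ε-closure = {1, 3, 4}.
Read 'z': 1→∅, 3→{1}, 4→{4}; union {1, 4}; ε-closure = {1, 3, 4}.
The final set {1, 3, 4} contains no accepting state.

No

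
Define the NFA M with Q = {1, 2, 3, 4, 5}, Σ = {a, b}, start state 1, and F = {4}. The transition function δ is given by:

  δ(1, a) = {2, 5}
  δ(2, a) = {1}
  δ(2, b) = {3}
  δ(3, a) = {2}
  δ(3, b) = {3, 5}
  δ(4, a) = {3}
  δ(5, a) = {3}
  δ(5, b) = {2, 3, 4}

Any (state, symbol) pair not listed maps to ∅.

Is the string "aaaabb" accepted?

Yes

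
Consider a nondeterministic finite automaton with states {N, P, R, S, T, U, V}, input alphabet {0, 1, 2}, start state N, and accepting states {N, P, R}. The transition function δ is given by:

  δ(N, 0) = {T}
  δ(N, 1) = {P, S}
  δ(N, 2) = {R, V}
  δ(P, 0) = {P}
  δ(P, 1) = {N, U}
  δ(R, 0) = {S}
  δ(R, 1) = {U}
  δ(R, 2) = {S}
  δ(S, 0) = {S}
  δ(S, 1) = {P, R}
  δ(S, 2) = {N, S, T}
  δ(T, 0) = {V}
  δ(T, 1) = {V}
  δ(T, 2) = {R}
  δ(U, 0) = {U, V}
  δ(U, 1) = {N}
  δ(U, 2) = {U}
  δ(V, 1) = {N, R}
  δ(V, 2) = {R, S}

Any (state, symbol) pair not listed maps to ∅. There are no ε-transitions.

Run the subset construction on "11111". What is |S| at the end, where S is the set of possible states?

5

Start in {N}.
Read '1': N→{P, S}; now {P, S}.
Read '1': P→{N, U}, S→{P, R}; now {N, P, R, U}.
Read '1': N→{P, S}, P→{N, U}, R→{U}, U→{N}; now {N, P, S, U}.
Read '1': N→{P, S}, P→{N, U}, S→{P, R}, U→{N}; now {N, P, R, S, U}.
Read '1': N→{P, S}, P→{N, U}, R→{U}, S→{P, R}, U→{N}; now {N, P, R, S, U}.
That set has 5 states.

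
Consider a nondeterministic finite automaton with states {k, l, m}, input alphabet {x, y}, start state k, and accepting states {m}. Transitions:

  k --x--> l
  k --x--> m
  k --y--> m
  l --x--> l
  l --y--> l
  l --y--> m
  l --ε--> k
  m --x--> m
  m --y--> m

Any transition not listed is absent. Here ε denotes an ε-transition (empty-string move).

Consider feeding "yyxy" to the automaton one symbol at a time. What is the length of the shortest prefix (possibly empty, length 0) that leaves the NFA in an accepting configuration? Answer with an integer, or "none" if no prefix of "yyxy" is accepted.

Start in {k}.
Read 'y': {k} → {m}.
None of the earlier sets intersect F, but {m} does.

1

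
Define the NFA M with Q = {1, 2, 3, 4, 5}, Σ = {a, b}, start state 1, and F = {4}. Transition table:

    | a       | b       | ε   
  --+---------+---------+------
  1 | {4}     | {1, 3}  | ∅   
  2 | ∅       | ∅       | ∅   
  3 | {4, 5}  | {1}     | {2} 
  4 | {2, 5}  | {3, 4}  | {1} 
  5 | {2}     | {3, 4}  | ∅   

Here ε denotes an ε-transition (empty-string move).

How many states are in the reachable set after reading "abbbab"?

4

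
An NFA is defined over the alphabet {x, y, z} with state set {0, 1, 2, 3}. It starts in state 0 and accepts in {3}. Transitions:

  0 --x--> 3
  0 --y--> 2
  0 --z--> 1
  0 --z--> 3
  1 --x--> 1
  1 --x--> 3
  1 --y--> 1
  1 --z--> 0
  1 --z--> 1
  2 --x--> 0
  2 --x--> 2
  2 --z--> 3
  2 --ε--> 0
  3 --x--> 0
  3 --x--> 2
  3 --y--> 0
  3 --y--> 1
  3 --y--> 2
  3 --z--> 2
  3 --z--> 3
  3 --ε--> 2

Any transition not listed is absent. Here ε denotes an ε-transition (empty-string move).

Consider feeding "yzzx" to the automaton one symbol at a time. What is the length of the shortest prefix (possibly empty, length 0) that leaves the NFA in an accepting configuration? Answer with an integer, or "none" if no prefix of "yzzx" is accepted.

2

Start in {0}.
Read 'y': 0→{2}; union {2}; ε-closure = {0, 2}.
Read 'z': 0→{1, 3}, 2→{3}; union {1, 3}; ε-closure = {0, 1, 2, 3}.
None of the earlier sets intersect F, but {0, 1, 2, 3} does.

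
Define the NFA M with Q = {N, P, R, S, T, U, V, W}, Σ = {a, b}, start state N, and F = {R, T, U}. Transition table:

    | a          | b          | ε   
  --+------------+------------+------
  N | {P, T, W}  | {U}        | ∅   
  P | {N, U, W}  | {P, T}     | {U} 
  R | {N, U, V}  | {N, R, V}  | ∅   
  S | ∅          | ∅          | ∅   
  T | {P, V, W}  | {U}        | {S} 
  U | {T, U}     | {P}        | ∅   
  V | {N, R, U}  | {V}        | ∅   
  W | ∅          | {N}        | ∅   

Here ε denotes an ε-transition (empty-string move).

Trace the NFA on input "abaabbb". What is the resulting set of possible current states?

{N, P, R, S, T, U, V}

Start in {N}.
Read 'a': N→{P, T, W}; union {P, T, W}; ε-closure = {P, S, T, U, W}.
Read 'b': P→{P, T}, S→∅, T→{U}, U→{P}, W→{N}; union {N, P, T, U}; ε-closure = {N, P, S, T, U}.
Read 'a': N→{P, T, W}, P→{N, U, W}, S→∅, T→{P, V, W}, U→{T, U}; union {N, P, T, U, V, W}; ε-closure = {N, P, S, T, U, V, W}.
Read 'a': N→{P, T, W}, P→{N, U, W}, S→∅, T→{P, V, W}, U→{T, U}, V→{N, R, U}, W→∅; union {N, P, R, T, U, V, W}; ε-closure = {N, P, R, S, T, U, V, W}.
Read 'b': N→{U}, P→{P, T}, R→{N, R, V}, S→∅, T→{U}, U→{P}, V→{V}, W→{N}; union {N, P, R, T, U, V}; ε-closure = {N, P, R, S, T, U, V}.
Read 'b': N→{U}, P→{P, T}, R→{N, R, V}, S→∅, T→{U}, U→{P}, V→{V}; union {N, P, R, T, U, V}; ε-closure = {N, P, R, S, T, U, V}.
Read 'b': N→{U}, P→{P, T}, R→{N, R, V}, S→∅, T→{U}, U→{P}, V→{V}; union {N, P, R, T, U, V}; ε-closure = {N, P, R, S, T, U, V}.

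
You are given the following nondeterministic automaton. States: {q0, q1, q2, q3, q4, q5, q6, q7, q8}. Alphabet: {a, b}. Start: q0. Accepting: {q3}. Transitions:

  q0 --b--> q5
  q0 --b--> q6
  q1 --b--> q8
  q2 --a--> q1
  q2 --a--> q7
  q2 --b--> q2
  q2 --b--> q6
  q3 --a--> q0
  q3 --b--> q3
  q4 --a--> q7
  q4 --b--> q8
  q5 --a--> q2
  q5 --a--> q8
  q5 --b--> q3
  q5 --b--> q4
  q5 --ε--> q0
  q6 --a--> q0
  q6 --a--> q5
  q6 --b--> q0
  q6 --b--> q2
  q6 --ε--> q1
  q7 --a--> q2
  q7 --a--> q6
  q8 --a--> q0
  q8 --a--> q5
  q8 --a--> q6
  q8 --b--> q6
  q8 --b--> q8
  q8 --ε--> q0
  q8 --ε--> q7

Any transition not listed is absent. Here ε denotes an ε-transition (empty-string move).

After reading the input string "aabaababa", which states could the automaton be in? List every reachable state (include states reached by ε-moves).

Start in {q0}.
Read 'a': q0→∅; now ∅.
The set is empty and remains empty for the remaining 8 symbols.

∅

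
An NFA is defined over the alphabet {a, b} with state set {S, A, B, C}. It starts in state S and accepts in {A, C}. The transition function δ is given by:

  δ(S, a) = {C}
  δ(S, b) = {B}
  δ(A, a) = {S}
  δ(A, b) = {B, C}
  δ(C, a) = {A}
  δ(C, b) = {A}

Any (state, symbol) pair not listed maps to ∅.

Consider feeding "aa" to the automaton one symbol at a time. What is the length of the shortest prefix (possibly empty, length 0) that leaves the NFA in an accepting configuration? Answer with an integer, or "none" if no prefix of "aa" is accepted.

1

Start in {S}.
Read 'a': {S} → {C}.
None of the earlier sets intersect F, but {C} does.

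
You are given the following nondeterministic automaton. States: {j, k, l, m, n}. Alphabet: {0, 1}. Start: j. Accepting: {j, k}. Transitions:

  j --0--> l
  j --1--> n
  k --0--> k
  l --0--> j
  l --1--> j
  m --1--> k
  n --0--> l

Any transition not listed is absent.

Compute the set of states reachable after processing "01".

Start in {j}.
Read '0': j→{l}; now {l}.
Read '1': l→{j}; now {j}.

{j}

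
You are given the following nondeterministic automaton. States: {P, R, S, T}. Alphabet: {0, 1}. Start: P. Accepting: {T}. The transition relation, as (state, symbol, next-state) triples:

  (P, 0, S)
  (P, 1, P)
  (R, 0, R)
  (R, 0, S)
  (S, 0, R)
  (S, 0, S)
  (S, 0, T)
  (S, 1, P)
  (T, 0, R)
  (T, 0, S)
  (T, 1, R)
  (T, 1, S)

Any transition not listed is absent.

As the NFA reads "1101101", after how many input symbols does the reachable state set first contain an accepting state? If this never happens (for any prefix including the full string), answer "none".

none

Start in {P}.
Read '1': {P} → {P}.
Read '1': {P} → {P}.
Read '0': {P} → {S}.
Read '1': {S} → {P}.
Read '1': {P} → {P}.
Read '0': {P} → {S}.
Read '1': {S} → {P}.
No reachable set along the way intersects F.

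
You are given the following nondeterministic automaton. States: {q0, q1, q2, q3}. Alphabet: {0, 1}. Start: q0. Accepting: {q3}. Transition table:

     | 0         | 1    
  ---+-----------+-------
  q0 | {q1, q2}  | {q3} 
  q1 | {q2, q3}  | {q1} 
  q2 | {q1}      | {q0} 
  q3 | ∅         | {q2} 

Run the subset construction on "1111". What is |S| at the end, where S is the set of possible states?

Start in {q0}.
Read '1': q0→{q3}; now {q3}.
Read '1': q3→{q2}; now {q2}.
Read '1': q2→{q0}; now {q0}.
Read '1': q0→{q3}; now {q3}.
That set has 1 state.

1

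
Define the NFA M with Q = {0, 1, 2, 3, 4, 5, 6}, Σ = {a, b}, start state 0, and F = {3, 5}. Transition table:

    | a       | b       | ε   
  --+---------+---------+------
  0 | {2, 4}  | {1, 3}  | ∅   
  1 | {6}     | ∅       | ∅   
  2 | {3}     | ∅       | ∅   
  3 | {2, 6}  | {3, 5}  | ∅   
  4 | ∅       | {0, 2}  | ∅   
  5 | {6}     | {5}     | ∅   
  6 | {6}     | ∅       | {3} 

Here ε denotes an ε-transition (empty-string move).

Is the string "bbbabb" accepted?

Yes

Start in {0}.
Read 'b': {0} → {1, 3}.
Read 'b': {1, 3} → {3, 5}.
Read 'b': {3, 5} → {3, 5}.
Read 'a': {3, 5} → {2, 3, 6}.
Read 'b': {2, 3, 6} → {3, 5}.
Read 'b': {3, 5} → {3, 5}.
The final set {3, 5} contains the accepting states 3, 5.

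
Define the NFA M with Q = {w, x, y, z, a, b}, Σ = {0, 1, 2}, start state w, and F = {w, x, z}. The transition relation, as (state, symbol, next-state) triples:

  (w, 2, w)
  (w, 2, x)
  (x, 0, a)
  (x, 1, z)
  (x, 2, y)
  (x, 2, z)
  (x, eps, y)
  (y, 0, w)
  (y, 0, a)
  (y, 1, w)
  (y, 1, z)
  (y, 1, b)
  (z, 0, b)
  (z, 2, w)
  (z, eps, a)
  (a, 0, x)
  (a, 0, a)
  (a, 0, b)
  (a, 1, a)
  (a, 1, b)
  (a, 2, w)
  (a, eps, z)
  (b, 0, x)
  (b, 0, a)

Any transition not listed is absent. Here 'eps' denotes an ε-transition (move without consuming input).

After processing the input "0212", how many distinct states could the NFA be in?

0

Start in {w}.
Read '0': w→∅; now ∅.
The set is empty and remains empty for the remaining 3 symbols.
That set has 0 states.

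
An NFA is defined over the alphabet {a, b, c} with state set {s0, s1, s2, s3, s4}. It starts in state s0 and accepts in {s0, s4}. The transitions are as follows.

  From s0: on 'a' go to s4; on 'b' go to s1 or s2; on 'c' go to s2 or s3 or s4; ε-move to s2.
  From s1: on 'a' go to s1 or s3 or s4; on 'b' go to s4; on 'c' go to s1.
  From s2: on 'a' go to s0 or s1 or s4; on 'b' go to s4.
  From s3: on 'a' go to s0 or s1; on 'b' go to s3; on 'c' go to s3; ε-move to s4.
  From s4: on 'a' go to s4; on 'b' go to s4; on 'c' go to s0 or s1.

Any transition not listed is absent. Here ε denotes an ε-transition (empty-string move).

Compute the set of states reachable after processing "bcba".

Start: ε-closure({s0}) = {s0, s2}.
Read 'b': s0→{s1, s2}, s2→{s4}; now {s1, s2, s4}.
Read 'c': s1→{s1}, s2→∅, s4→{s0, s1}; union {s0, s1}; ε-closure = {s0, s1, s2}.
Read 'b': s0→{s1, s2}, s1→{s4}, s2→{s4}; now {s1, s2, s4}.
Read 'a': s1→{s1, s3, s4}, s2→{s0, s1, s4}, s4→{s4}; union {s0, s1, s3, s4}; ε-closure = {s0, s1, s2, s3, s4}.

{s0, s1, s2, s3, s4}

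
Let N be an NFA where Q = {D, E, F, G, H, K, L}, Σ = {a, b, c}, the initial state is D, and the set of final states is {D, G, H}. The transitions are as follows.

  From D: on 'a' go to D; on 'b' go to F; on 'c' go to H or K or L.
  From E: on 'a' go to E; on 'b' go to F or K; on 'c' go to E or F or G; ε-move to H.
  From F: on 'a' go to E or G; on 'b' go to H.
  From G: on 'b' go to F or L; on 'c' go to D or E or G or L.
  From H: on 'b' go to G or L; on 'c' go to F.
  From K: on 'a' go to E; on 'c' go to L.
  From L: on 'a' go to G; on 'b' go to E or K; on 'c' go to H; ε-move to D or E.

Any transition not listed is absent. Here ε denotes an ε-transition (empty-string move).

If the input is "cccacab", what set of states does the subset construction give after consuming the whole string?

Start in {D}.
Read 'c': D→{H, K, L}; union {H, K, L}; ε-closure = {D, E, H, K, L}.
Read 'c': D→{H, K, L}, E→{E, F, G}, H→{F}, K→{L}, L→{H}; union {E, F, G, H, K, L}; ε-closure = {D, E, F, G, H, K, L}.
Read 'c': D→{H, K, L}, E→{E, F, G}, F→∅, G→{D, E, G, L}, H→{F}, K→{L}, L→{H}; now {D, E, F, G, H, K, L}.
Read 'a': D→{D}, E→{E}, F→{E, G}, G→∅, H→∅, K→{E}, L→{G}; union {D, E, G}; ε-closure = {D, E, G, H}.
Read 'c': D→{H, K, L}, E→{E, F, G}, G→{D, E, G, L}, H→{F}; now {D, E, F, G, H, K, L}.
Read 'a': D→{D}, E→{E}, F→{E, G}, G→∅, H→∅, K→{E}, L→{G}; union {D, E, G}; ε-closure = {D, E, G, H}.
Read 'b': D→{F}, E→{F, K}, G→{F, L}, H→{G, L}; union {F, G, K, L}; ε-closure = {D, E, F, G, H, K, L}.

{D, E, F, G, H, K, L}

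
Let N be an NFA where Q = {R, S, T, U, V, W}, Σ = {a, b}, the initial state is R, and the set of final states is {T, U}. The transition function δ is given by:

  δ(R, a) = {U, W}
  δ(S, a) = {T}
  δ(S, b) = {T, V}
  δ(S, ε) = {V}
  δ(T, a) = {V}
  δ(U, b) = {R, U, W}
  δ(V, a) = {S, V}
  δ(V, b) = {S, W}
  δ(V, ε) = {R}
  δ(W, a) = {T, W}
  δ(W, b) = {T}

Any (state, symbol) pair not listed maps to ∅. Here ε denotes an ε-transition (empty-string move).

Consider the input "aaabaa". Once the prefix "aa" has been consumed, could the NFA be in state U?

No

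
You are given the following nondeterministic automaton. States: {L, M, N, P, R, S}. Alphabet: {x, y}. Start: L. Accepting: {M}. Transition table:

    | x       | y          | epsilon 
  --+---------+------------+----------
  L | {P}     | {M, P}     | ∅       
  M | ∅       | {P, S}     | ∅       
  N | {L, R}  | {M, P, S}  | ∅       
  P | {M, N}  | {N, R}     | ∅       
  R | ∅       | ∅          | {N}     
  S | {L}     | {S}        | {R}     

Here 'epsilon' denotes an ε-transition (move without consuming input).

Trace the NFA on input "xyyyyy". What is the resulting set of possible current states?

Start in {L}.
Read 'x': {L} → {P}.
Read 'y': {P} → {N, R}.
Read 'y': {N, R} → {M, N, P, R, S}.
Read 'y': {M, N, P, R, S} → {M, N, P, R, S}.
Read 'y': {M, N, P, R, S} → {M, N, P, R, S}.
Read 'y': {M, N, P, R, S} → {M, N, P, R, S}.

{M, N, P, R, S}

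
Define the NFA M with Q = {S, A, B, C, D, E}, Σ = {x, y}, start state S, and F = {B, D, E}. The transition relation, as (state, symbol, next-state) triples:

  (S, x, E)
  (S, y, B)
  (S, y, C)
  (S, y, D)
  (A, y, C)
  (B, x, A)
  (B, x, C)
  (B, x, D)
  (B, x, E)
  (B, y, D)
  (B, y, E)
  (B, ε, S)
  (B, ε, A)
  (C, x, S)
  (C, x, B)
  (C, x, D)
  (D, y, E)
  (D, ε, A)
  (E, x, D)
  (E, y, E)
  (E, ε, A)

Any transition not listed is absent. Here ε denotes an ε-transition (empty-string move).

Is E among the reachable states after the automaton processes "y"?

Start in {S}.
Read 'y': {S} → {S, A, B, C, D}.
State E is not in {S, A, B, C, D}.

No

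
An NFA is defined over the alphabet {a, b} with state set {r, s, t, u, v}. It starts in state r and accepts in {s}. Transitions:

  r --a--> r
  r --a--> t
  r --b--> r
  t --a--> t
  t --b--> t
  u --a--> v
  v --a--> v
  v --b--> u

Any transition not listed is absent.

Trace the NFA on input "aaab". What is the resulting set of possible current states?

{r, t}

Start in {r}.
Read 'a': {r} → {r, t}.
Read 'a': {r, t} → {r, t}.
Read 'a': {r, t} → {r, t}.
Read 'b': {r, t} → {r, t}.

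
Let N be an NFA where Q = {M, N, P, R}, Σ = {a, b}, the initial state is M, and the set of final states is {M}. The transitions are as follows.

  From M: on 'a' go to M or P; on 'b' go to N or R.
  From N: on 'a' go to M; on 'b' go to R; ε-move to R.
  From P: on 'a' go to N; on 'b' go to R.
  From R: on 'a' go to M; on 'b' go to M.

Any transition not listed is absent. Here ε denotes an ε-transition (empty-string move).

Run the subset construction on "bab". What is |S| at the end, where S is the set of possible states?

2

Start in {M}.
Read 'b': M→{N, R}; now {N, R}.
Read 'a': N→{M}, R→{M}; now {M}.
Read 'b': M→{N, R}; now {N, R}.
That set has 2 states.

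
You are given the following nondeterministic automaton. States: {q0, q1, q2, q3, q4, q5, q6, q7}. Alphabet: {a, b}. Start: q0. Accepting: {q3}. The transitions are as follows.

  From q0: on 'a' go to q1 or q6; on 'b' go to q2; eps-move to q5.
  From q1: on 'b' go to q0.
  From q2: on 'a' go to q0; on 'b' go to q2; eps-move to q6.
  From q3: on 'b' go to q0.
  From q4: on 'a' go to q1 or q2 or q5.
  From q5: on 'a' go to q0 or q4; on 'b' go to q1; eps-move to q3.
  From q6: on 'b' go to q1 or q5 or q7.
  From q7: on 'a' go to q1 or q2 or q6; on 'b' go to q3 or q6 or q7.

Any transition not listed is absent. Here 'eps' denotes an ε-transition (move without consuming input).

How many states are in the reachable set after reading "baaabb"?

7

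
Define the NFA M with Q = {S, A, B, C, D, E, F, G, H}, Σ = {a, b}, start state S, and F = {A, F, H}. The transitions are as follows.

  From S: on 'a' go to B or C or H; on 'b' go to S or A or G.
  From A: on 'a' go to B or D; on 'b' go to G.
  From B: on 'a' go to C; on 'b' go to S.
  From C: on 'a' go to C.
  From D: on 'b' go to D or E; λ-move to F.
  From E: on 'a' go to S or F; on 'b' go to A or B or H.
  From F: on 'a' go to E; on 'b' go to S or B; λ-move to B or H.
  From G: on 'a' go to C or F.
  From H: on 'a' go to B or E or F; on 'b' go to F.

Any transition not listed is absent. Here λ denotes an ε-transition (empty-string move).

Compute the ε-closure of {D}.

{B, D, F, H}

Begin with {D}.
ε-move D → F; add F.
ε-move F → B; add B.
ε-move F → H; add H.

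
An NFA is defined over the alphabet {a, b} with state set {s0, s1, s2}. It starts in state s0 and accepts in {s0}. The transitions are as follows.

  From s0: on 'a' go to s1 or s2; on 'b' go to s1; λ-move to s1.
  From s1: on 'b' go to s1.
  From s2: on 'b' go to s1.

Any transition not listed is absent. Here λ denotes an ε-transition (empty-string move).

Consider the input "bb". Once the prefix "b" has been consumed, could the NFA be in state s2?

No

Start: ε-closure({s0}) = {s0, s1}.
Read 'b': {s0, s1} → {s1}.
State s2 is not in {s1}.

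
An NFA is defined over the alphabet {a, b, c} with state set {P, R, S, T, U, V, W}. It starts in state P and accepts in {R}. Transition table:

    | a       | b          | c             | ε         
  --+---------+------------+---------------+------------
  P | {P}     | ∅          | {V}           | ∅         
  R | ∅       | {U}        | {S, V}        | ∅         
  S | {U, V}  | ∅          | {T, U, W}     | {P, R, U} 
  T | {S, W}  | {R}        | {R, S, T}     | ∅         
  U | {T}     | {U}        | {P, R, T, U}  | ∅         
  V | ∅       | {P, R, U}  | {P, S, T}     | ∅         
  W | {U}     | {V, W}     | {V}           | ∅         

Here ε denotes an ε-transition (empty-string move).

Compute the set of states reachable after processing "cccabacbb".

{U}

Start in {P}.
Read 'c': P→{V}; now {V}.
Read 'c': V→{P, S, T}; union {P, S, T}; ε-closure = {P, R, S, T, U}.
Read 'c': P→{V}, R→{S, V}, S→{T, U, W}, T→{R, S, T}, U→{P, R, T, U}; now {P, R, S, T, U, V, W}.
Read 'a': P→{P}, R→∅, S→{U, V}, T→{S, W}, U→{T}, V→∅, W→{U}; union {P, S, T, U, V, W}; ε-closure = {P, R, S, T, U, V, W}.
Read 'b': P→∅, R→{U}, S→∅, T→{R}, U→{U}, V→{P, R, U}, W→{V, W}; now {P, R, U, V, W}.
Read 'a': P→{P}, R→∅, U→{T}, V→∅, W→{U}; now {P, T, U}.
Read 'c': P→{V}, T→{R, S, T}, U→{P, R, T, U}; now {P, R, S, T, U, V}.
Read 'b': P→∅, R→{U}, S→∅, T→{R}, U→{U}, V→{P, R, U}; now {P, R, U}.
Read 'b': P→∅, R→{U}, U→{U}; now {U}.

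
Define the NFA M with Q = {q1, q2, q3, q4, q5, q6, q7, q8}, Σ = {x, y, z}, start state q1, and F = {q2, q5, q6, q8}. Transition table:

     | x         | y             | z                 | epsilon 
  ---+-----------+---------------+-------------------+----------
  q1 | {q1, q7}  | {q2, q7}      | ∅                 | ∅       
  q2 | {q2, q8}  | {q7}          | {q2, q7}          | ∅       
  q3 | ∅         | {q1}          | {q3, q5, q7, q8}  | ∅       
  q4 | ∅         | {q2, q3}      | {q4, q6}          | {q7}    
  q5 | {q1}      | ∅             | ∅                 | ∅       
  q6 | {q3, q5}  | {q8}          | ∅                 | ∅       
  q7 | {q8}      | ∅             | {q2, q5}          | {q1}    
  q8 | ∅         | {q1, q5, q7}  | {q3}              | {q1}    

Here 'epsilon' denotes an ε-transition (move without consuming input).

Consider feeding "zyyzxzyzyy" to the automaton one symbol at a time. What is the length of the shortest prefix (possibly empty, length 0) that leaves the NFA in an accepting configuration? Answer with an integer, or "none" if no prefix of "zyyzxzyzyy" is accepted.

Start in {q1}.
Read 'z': q1→∅; now ∅.
The set is empty and remains empty for the remaining 9 symbols.
No reachable set along the way intersects F.

none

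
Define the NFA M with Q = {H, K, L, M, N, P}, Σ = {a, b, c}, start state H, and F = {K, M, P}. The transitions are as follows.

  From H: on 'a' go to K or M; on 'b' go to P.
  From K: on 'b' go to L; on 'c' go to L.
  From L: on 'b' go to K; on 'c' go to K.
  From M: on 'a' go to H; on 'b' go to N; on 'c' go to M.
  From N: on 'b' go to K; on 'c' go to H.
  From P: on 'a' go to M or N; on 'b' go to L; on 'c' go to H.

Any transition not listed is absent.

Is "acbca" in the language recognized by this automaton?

Yes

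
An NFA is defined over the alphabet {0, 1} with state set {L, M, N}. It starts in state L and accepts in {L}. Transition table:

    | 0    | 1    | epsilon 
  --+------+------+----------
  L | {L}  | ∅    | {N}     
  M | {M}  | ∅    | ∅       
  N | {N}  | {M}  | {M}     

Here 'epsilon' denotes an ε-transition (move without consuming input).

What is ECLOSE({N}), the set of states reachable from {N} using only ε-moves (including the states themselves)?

{M, N}

Begin with {N}.
ε-move N → M; add M.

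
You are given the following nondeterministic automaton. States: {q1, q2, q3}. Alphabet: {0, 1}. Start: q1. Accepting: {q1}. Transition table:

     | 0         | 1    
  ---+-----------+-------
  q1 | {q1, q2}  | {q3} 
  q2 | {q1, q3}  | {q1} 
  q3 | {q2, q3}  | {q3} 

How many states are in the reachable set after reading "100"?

3

Start in {q1}.
Read '1': {q1} → {q3}.
Read '0': {q3} → {q2, q3}.
Read '0': {q2, q3} → {q1, q2, q3}.
That set has 3 states.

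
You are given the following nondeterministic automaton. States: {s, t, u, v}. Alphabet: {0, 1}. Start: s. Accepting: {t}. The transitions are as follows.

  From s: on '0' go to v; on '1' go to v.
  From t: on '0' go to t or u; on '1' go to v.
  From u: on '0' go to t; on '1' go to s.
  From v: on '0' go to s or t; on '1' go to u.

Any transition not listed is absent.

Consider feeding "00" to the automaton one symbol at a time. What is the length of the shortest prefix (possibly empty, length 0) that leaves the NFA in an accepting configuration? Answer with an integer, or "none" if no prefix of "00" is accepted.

Start in {s}.
Read '0': {s} → {v}.
Read '0': {v} → {s, t}.
None of the earlier sets intersect F, but {s, t} does.

2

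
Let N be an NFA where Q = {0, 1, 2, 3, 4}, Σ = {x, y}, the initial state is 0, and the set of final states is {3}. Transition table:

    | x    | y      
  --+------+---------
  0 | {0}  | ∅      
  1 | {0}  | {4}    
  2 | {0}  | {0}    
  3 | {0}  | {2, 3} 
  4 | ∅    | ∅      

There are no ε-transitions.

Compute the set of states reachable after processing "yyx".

Start in {0}.
Read 'y': 0→∅; now ∅.
The set is empty and remains empty for the remaining 2 symbols.

∅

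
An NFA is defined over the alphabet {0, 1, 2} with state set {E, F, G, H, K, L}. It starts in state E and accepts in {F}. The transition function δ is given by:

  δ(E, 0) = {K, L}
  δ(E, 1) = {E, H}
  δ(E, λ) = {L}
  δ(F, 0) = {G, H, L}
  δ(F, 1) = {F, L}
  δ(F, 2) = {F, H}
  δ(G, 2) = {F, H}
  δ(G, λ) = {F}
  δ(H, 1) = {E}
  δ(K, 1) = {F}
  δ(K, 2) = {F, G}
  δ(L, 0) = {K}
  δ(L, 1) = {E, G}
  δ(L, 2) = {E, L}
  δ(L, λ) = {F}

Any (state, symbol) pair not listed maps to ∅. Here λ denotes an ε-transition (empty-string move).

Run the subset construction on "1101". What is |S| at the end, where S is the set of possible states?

4

Start: ε-closure({E}) = {E, F, L}.
Read '1': E→{E, H}, F→{F, L}, L→{E, G}; now {E, F, G, H, L}.
Read '1': E→{E, H}, F→{F, L}, G→∅, H→{E}, L→{E, G}; now {E, F, G, H, L}.
Read '0': E→{K, L}, F→{G, H, L}, G→∅, H→∅, L→{K}; union {G, H, K, L}; ε-closure = {F, G, H, K, L}.
Read '1': F→{F, L}, G→∅, H→{E}, K→{F}, L→{E, G}; now {E, F, G, L}.
That set has 4 states.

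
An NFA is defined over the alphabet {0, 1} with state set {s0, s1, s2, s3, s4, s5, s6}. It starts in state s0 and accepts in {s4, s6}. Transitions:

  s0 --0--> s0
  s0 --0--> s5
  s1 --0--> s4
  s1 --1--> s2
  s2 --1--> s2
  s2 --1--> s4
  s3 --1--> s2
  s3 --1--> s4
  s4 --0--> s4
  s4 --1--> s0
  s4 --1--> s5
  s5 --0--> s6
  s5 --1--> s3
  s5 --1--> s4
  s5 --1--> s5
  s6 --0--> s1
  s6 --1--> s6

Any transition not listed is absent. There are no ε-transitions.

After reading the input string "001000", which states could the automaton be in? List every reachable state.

{s4}

Start in {s0}.
Read '0': s0→{s0, s5}; now {s0, s5}.
Read '0': s0→{s0, s5}, s5→{s6}; now {s0, s5, s6}.
Read '1': s0→∅, s5→{s3, s4, s5}, s6→{s6}; now {s3, s4, s5, s6}.
Read '0': s3→∅, s4→{s4}, s5→{s6}, s6→{s1}; now {s1, s4, s6}.
Read '0': s1→{s4}, s4→{s4}, s6→{s1}; now {s1, s4}.
Read '0': s1→{s4}, s4→{s4}; now {s4}.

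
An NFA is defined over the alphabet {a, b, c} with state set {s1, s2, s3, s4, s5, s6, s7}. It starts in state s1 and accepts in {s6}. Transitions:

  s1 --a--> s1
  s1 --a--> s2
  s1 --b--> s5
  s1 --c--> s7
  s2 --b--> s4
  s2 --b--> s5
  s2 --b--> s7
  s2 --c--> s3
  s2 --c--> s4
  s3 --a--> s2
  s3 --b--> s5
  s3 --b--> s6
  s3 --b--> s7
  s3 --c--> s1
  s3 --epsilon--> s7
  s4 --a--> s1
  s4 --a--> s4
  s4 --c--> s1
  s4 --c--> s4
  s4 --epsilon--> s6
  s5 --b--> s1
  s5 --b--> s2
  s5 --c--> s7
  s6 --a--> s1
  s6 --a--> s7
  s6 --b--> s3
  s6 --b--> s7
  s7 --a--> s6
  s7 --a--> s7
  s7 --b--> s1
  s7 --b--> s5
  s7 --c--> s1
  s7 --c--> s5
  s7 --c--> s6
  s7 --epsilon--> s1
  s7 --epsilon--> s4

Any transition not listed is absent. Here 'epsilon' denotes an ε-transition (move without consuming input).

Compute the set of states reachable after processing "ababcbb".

{s1, s2, s3, s4, s5, s6, s7}

Start in {s1}.
Read 'a': s1→{s1, s2}; now {s1, s2}.
Read 'b': s1→{s5}, s2→{s4, s5, s7}; union {s4, s5, s7}; ε-closure = {s1, s4, s5, s6, s7}.
Read 'a': s1→{s1, s2}, s4→{s1, s4}, s5→∅, s6→{s1, s7}, s7→{s6, s7}; now {s1, s2, s4, s6, s7}.
Read 'b': s1→{s5}, s2→{s4, s5, s7}, s4→∅, s6→{s3, s7}, s7→{s1, s5}; union {s1, s3, s4, s5, s7}; ε-closure = {s1, s3, s4, s5, s6, s7}.
Read 'c': s1→{s7}, s3→{s1}, s4→{s1, s4}, s5→{s7}, s6→∅, s7→{s1, s5, s6}; now {s1, s4, s5, s6, s7}.
Read 'b': s1→{s5}, s4→∅, s5→{s1, s2}, s6→{s3, s7}, s7→{s1, s5}; union {s1, s2, s3, s5, s7}; ε-closure = {s1, s2, s3, s4, s5, s6, s7}.
Read 'b': s1→{s5}, s2→{s4, s5, s7}, s3→{s5, s6, s7}, s4→∅, s5→{s1, s2}, s6→{s3, s7}, s7→{s1, s5}; now {s1, s2, s3, s4, s5, s6, s7}.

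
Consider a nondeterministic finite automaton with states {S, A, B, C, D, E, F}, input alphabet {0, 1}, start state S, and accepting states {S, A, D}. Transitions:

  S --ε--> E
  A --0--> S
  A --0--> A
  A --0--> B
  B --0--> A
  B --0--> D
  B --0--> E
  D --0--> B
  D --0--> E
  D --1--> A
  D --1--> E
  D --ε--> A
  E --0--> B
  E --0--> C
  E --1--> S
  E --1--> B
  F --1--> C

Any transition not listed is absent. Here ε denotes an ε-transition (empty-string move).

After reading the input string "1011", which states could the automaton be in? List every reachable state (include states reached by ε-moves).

Start: ε-closure({S}) = {S, E}.
Read '1': {S, E} → {S, B, E}.
Read '0': {S, B, E} → {A, B, C, D, E}.
Read '1': {A, B, C, D, E} → {S, A, B, E}.
Read '1': {S, A, B, E} → {S, B, E}.

{S, B, E}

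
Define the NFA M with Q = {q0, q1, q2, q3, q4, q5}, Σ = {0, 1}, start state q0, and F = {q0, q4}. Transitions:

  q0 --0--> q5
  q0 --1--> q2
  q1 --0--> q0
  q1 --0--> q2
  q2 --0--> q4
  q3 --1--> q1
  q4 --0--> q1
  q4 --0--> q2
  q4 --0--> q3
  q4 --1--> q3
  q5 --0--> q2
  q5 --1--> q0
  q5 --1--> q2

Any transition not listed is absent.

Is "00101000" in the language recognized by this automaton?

Start in {q0}.
Read '0': q0→{q5}; now {q5}.
Read '0': q5→{q2}; now {q2}.
Read '1': q2→∅; now ∅.
The set is empty and remains empty for the remaining 5 symbols.
The final set ∅ contains no accepting state.

No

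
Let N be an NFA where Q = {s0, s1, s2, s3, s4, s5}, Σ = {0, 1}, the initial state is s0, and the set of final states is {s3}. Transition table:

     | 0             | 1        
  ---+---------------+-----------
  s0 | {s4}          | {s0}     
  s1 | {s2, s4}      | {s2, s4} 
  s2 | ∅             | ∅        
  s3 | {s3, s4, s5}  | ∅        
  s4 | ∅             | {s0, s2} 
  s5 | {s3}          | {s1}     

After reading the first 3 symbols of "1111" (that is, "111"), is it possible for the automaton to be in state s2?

No

Start in {s0}.
Read '1': {s0} → {s0}.
Read '1': {s0} → {s0}.
Read '1': {s0} → {s0}.
State s2 is not in {s0}.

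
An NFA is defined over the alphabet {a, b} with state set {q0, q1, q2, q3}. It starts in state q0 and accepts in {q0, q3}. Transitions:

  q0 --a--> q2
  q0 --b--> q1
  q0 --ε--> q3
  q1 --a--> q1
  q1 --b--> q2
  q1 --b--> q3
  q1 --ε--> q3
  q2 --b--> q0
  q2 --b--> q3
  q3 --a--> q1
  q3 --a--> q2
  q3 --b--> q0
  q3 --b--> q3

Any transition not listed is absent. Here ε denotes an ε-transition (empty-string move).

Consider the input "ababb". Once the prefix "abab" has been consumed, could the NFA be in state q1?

No

Start: ε-closure({q0}) = {q0, q3}.
Read 'a': {q0, q3} → {q1, q2, q3}.
Read 'b': {q1, q2, q3} → {q0, q2, q3}.
Read 'a': {q0, q2, q3} → {q1, q2, q3}.
Read 'b': {q1, q2, q3} → {q0, q2, q3}.
State q1 is not in {q0, q2, q3}.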